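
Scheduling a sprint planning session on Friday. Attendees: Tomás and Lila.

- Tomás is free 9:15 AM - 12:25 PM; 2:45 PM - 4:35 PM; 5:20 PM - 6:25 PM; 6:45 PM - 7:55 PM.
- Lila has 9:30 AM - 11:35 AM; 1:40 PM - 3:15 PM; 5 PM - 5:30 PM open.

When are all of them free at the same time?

Tomás ∩ Lila: 09:30-11:35, 14:45-15:15, 17:20-17:30.
So the common availability across everyone is 09:30-11:35, 14:45-15:15, 17:20-17:30.

09:30-11:35, 14:45-15:15, 17:20-17:30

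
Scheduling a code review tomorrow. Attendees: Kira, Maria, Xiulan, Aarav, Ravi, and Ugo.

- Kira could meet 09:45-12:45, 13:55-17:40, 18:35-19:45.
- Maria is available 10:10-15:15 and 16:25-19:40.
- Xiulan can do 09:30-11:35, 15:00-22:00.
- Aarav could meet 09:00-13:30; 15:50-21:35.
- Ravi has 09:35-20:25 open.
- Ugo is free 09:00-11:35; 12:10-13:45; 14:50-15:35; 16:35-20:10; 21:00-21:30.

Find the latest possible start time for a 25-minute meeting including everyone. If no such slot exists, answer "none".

Kira ∩ Maria: 10:10-12:45, 13:55-15:15, 16:25-17:40, 18:35-19:40.
Kira ∩ Maria ∩ Xiulan: 10:10-11:35, 15:00-15:15, 16:25-17:40, 18:35-19:40.
Kira ∩ Maria ∩ Xiulan ∩ Aarav: 10:10-11:35, 16:25-17:40, 18:35-19:40.
Kira ∩ Maria ∩ Xiulan ∩ Aarav ∩ Ravi: 10:10-11:35, 16:25-17:40, 18:35-19:40.
Kira ∩ Maria ∩ Xiulan ∩ Aarav ∩ Ravi ∩ Ugo: 10:10-11:35, 16:35-17:40, 18:35-19:40.
So the common availability across everyone is 10:10-11:35, 16:35-17:40, 18:35-19:40.
The last common window of at least 25 minutes is 18:35-19:40; a 25-minute meeting can start as late as 19:15 and still end by 19:40.

19:15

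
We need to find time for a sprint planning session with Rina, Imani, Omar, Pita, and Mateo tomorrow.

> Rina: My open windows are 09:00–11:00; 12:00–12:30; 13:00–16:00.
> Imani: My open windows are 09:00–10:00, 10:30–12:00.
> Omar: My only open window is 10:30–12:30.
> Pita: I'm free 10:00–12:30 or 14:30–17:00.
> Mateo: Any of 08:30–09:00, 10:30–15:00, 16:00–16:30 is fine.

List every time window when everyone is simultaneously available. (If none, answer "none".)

10:30-11:00

Rina ∩ Imani: 09:00-10:00, 10:30-11:00.
Rina ∩ Imani ∩ Omar: 10:30-11:00.
Rina ∩ Imani ∩ Omar ∩ Pita: 10:30-11:00.
Rina ∩ Imani ∩ Omar ∩ Pita ∩ Mateo: 10:30-11:00.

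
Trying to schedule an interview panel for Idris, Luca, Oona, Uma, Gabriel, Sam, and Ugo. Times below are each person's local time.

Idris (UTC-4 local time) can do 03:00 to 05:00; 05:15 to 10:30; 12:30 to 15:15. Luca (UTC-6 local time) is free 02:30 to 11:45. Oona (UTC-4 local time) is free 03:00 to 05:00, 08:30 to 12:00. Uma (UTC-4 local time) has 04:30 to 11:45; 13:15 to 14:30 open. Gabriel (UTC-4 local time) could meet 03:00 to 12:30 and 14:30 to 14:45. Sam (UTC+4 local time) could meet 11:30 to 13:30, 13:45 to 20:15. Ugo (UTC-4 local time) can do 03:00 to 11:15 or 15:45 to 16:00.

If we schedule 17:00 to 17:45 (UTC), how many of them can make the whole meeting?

Idris in UTC: 07:00-09:00, 09:15-14:30, 16:30-19:15 (add 4h to convert from UTC-4).
Luca in UTC: 08:30-17:45 (add 6h to convert from UTC-6).
Oona in UTC: 07:00-09:00, 12:30-16:00 (add 4h to convert from UTC-4).
Uma in UTC: 08:30-15:45, 17:15-18:30 (add 4h to convert from UTC-4).
Gabriel in UTC: 07:00-16:30, 18:30-18:45 (add 4h to convert from UTC-4).
Sam in UTC: 07:30-09:30, 09:45-16:15 (subtract 4h to convert from UTC+4).
Ugo in UTC: 07:00-15:15, 19:45-20:00 (add 4h to convert from UTC-4).
Idris and Luca can make the full 17:00-17:45 slot — that's 2.

2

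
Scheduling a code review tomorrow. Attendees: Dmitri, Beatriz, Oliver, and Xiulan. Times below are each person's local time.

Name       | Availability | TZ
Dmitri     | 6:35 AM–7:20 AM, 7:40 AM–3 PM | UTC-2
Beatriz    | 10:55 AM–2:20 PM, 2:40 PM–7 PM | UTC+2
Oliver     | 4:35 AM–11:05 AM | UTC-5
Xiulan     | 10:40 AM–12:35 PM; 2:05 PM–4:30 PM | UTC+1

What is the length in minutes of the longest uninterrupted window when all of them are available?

Dmitri in UTC: 08:35-09:20, 09:40-17:00 (add 2h to convert from UTC-2).
Beatriz in UTC: 08:55-12:20, 12:40-17:00 (subtract 2h to convert from UTC+2).
Oliver in UTC: 09:35-16:05 (add 5h to convert from UTC-5).
Xiulan in UTC: 09:40-11:35, 13:05-15:30 (subtract 1h to convert from UTC+1).
Dmitri ∩ Beatriz: 08:55-09:20, 09:40-12:20, 12:40-17:00.
Dmitri ∩ Beatriz ∩ Oliver: 09:40-12:20, 12:40-16:05.
Dmitri ∩ Beatriz ∩ Oliver ∩ Xiulan: 09:40-11:35, 13:05-15:30.
The longest is 13:05-15:30 at 145 minutes.

145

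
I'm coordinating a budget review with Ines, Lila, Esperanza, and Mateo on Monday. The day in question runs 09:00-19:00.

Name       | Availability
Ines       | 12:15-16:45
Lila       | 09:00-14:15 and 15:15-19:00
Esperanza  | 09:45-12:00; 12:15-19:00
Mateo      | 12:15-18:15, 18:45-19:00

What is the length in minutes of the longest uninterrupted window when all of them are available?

Ines ∩ Lila: 12:15-14:15, 15:15-16:45.
Ines ∩ Lila ∩ Esperanza: 12:15-14:15, 15:15-16:45.
Ines ∩ Lila ∩ Esperanza ∩ Mateo: 12:15-14:15, 15:15-16:45.
So the common availability across everyone is 12:15-14:15, 15:15-16:45.
The longest is 12:15-14:15 at 120 minutes.

120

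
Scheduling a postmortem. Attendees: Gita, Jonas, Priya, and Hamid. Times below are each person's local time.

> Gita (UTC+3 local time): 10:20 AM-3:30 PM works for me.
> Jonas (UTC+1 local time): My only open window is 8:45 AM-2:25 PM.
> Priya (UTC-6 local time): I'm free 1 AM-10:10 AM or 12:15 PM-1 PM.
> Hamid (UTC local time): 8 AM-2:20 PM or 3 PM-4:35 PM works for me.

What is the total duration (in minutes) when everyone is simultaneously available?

Gita in UTC: 07:20-12:30 (subtract 3h to convert from UTC+3).
Jonas in UTC: 07:45-13:25 (subtract 1h to convert from UTC+1).
Priya in UTC: 07:00-16:10, 18:15-19:00 (add 6h to convert from UTC-6).
Hamid in UTC: 08:00-14:20, 15:00-16:35.
Gita ∩ Jonas: 07:45-12:30.
Gita ∩ Jonas ∩ Priya: 07:45-12:30.
Gita ∩ Jonas ∩ Priya ∩ Hamid: 08:00-12:30.
Those are the intersection windows.
That's a single block of 270 minutes.

270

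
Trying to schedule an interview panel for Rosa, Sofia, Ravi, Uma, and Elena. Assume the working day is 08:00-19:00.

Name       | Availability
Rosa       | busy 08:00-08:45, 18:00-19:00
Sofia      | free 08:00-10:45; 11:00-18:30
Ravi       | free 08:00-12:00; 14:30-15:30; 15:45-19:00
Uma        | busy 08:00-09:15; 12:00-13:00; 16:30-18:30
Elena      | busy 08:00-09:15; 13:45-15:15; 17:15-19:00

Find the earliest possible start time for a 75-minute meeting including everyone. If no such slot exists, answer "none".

Rosa free: 08:45-18:00 (invert busy blocks within the working day).
Sofia free: 08:00-10:45, 11:00-18:30.
Ravi free: 08:00-12:00, 14:30-15:30, 15:45-19:00.
Uma free: 09:15-12:00, 13:00-16:30, 18:30-19:00 (invert busy blocks within the working day).
Elena free: 09:15-13:45, 15:15-17:15 (invert busy blocks within the working day).
Rosa ∩ Sofia: 08:45-10:45, 11:00-18:00.
Rosa ∩ Sofia ∩ Ravi: 08:45-10:45, 11:00-12:00, 14:30-15:30, 15:45-18:00.
Rosa ∩ Sofia ∩ Ravi ∩ Uma: 09:15-10:45, 11:00-12:00, 14:30-15:30, 15:45-16:30.
Rosa ∩ Sofia ∩ Ravi ∩ Uma ∩ Elena: 09:15-10:45, 11:00-12:00, 15:15-15:30, 15:45-16:30.
Those are the intersection windows.
The first common window of at least 75 minutes is 09:15-10:45, so the earliest start is 09:15.

09:15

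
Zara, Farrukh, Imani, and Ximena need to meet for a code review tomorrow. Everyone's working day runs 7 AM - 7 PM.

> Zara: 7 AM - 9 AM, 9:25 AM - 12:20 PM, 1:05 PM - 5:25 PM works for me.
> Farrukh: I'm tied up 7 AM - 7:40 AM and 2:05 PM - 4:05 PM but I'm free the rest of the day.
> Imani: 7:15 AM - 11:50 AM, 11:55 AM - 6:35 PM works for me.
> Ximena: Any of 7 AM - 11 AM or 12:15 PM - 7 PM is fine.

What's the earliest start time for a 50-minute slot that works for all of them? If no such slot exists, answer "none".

Zara free: 07:00-09:00, 09:25-12:20, 13:05-17:25.
Farrukh free: 07:40-14:05, 16:05-19:00 (invert busy blocks within the working day).
Imani free: 07:15-11:50, 11:55-18:35.
Ximena free: 07:00-11:00, 12:15-19:00.
Zara ∩ Farrukh: 07:40-09:00, 09:25-12:20, 13:05-14:05, 16:05-17:25.
Zara ∩ Farrukh ∩ Imani: 07:40-09:00, 09:25-11:50, 11:55-12:20, 13:05-14:05, 16:05-17:25.
Zara ∩ Farrukh ∩ Imani ∩ Ximena: 07:40-09:00, 09:25-11:00, 12:15-12:20, 13:05-14:05, 16:05-17:25.
The first common window of at least 50 minutes is 07:40-09:00, so the earliest start is 07:40.

07:40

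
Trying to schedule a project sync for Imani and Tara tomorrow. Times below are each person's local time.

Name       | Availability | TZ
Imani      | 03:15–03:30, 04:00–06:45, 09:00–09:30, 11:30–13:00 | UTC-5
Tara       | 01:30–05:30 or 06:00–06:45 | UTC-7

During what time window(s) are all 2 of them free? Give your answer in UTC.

09:00-11:45

Imani in UTC: 08:15-08:30, 09:00-11:45, 14:00-14:30, 16:30-18:00 (add 5h to convert from UTC-5).
Tara in UTC: 08:30-12:30, 13:00-13:45 (add 7h to convert from UTC-7).
Imani ∩ Tara: 09:00-11:45.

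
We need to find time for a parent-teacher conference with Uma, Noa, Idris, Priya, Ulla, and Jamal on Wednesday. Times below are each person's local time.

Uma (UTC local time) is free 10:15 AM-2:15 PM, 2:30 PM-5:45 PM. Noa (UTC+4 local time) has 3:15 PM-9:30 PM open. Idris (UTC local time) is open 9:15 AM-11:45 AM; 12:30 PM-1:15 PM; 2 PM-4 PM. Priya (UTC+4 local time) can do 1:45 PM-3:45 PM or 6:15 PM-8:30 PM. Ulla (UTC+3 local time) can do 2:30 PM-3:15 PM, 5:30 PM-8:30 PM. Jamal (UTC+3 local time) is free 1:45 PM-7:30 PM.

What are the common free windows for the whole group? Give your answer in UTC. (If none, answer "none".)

11:30-11:45, 14:30-16:00

Uma in UTC: 10:15-14:15, 14:30-17:45.
Noa in UTC: 11:15-17:30 (subtract 4h to convert from UTC+4).
Idris in UTC: 09:15-11:45, 12:30-13:15, 14:00-16:00.
Priya in UTC: 09:45-11:45, 14:15-16:30 (subtract 4h to convert from UTC+4).
Ulla in UTC: 11:30-12:15, 14:30-17:30 (subtract 3h to convert from UTC+3).
Jamal in UTC: 10:45-16:30 (subtract 3h to convert from UTC+3).
Uma ∩ Noa: 11:15-14:15, 14:30-17:30.
Uma ∩ Noa ∩ Idris: 11:15-11:45, 12:30-13:15, 14:00-14:15, 14:30-16:00.
Uma ∩ Noa ∩ Idris ∩ Priya: 11:15-11:45, 14:30-16:00.
Uma ∩ Noa ∩ Idris ∩ Priya ∩ Ulla: 11:30-11:45, 14:30-16:00.
Uma ∩ Noa ∩ Idris ∩ Priya ∩ Ulla ∩ Jamal: 11:30-11:45, 14:30-16:00.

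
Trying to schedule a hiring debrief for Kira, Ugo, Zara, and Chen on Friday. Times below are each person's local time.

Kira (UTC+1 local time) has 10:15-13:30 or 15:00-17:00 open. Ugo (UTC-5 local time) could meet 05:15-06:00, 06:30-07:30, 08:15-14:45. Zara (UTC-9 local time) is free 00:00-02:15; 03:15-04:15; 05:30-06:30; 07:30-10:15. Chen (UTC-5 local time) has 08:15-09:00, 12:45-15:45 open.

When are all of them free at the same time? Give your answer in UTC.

Kira in UTC: 09:15-12:30, 14:00-16:00 (subtract 1h to convert from UTC+1).
Ugo in UTC: 10:15-11:00, 11:30-12:30, 13:15-19:45 (add 5h to convert from UTC-5).
Zara in UTC: 09:00-11:15, 12:15-13:15, 14:30-15:30, 16:30-19:15 (add 9h to convert from UTC-9).
Chen in UTC: 13:15-14:00, 17:45-20:45 (add 5h to convert from UTC-5).
Kira ∩ Ugo: 10:15-11:00, 11:30-12:30, 14:00-16:00.
Kira ∩ Ugo ∩ Zara: 10:15-11:00, 12:15-12:30, 14:30-15:30.
Kira ∩ Ugo ∩ Zara ∩ Chen: ∅.
There is no time when everyone is free.

none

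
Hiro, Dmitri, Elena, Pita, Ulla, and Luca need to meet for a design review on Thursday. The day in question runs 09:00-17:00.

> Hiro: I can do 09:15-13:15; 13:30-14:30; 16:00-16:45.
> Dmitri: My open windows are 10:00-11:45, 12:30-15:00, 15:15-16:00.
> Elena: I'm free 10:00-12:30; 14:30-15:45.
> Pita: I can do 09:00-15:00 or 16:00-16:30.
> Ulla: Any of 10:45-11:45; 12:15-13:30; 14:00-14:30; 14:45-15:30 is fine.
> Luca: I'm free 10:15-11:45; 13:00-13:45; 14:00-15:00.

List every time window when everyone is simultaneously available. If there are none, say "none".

Hiro ∩ Dmitri: 10:00-11:45, 12:30-13:15, 13:30-14:30.
Hiro ∩ Dmitri ∩ Elena: 10:00-11:45.
Hiro ∩ Dmitri ∩ Elena ∩ Pita: 10:00-11:45.
Hiro ∩ Dmitri ∩ Elena ∩ Pita ∩ Ulla: 10:45-11:45.
Hiro ∩ Dmitri ∩ Elena ∩ Pita ∩ Ulla ∩ Luca: 10:45-11:45.

10:45-11:45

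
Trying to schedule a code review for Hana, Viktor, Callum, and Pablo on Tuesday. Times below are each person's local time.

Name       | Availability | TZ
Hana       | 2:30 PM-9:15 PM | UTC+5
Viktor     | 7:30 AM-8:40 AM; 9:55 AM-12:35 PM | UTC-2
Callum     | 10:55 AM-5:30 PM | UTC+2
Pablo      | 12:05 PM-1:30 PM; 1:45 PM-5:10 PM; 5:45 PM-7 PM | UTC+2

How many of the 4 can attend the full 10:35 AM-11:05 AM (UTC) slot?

3

Hana in UTC: 09:30-16:15 (subtract 5h to convert from UTC+5).
Viktor in UTC: 09:30-10:40, 11:55-14:35 (add 2h to convert from UTC-2).
Callum in UTC: 08:55-15:30 (subtract 2h to convert from UTC+2).
Pablo in UTC: 10:05-11:30, 11:45-15:10, 15:45-17:00 (subtract 2h to convert from UTC+2).
Hana, Callum, and Pablo can make the full 10:35-11:05 slot — that's 3.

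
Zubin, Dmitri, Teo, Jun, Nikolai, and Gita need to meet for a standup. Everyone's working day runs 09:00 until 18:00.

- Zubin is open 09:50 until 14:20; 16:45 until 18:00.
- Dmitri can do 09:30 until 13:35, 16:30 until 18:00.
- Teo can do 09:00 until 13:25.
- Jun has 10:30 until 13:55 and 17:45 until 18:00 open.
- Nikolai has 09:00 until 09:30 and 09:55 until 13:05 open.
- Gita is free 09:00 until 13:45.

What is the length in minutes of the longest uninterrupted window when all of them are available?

155

Zubin ∩ Dmitri: 09:50-13:35, 16:45-18:00.
Zubin ∩ Dmitri ∩ Teo: 09:50-13:25.
Zubin ∩ Dmitri ∩ Teo ∩ Jun: 10:30-13:25.
Zubin ∩ Dmitri ∩ Teo ∩ Jun ∩ Nikolai: 10:30-13:05.
Zubin ∩ Dmitri ∩ Teo ∩ Jun ∩ Nikolai ∩ Gita: 10:30-13:05.
So the common availability across everyone is 10:30-13:05.
The longest is 10:30-13:05 at 155 minutes.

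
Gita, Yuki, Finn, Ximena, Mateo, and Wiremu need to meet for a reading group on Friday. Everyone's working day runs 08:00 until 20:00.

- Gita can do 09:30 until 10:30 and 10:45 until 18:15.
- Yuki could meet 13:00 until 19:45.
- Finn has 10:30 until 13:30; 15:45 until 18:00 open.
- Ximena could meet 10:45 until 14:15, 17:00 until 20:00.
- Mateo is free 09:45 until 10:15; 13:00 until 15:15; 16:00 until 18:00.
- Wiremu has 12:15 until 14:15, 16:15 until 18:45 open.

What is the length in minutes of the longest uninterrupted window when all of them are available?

60

Gita ∩ Yuki: 13:00-18:15.
Gita ∩ Yuki ∩ Finn: 13:00-13:30, 15:45-18:00.
Gita ∩ Yuki ∩ Finn ∩ Ximena: 13:00-13:30, 17:00-18:00.
Gita ∩ Yuki ∩ Finn ∩ Ximena ∩ Mateo: 13:00-13:30, 17:00-18:00.
Gita ∩ Yuki ∩ Finn ∩ Ximena ∩ Mateo ∩ Wiremu: 13:00-13:30, 17:00-18:00.
The longest is 17:00-18:00 at 60 minutes.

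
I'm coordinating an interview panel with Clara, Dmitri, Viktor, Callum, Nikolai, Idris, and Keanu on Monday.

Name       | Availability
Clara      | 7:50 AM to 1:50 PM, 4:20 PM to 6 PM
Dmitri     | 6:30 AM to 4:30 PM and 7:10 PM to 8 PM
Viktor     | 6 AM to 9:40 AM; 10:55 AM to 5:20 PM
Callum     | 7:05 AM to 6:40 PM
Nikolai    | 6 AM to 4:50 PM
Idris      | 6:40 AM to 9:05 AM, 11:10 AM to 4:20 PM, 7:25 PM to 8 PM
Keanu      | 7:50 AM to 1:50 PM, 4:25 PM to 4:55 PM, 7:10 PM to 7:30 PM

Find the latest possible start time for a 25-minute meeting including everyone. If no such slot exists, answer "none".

13:25

Clara ∩ Dmitri: 07:50-13:50, 16:20-16:30.
Clara ∩ Dmitri ∩ Viktor: 07:50-09:40, 10:55-13:50, 16:20-16:30.
Clara ∩ Dmitri ∩ Viktor ∩ Callum: 07:50-09:40, 10:55-13:50, 16:20-16:30.
Clara ∩ Dmitri ∩ Viktor ∩ Callum ∩ Nikolai: 07:50-09:40, 10:55-13:50, 16:20-16:30.
Clara ∩ Dmitri ∩ Viktor ∩ Callum ∩ Nikolai ∩ Idris: 07:50-09:05, 11:10-13:50.
Clara ∩ Dmitri ∩ Viktor ∩ Callum ∩ Nikolai ∩ Idris ∩ Keanu: 07:50-09:05, 11:10-13:50.
So the common availability across everyone is 07:50-09:05, 11:10-13:50.
The last common window of at least 25 minutes is 11:10-13:50; a 25-minute meeting can start as late as 13:25 and still end by 13:50.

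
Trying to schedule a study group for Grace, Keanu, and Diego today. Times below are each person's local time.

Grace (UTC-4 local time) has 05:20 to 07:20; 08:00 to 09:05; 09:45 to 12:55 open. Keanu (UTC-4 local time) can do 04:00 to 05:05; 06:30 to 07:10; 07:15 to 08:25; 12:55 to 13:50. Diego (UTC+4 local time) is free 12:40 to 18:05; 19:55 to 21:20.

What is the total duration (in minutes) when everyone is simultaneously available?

Grace in UTC: 09:20-11:20, 12:00-13:05, 13:45-16:55 (add 4h to convert from UTC-4).
Keanu in UTC: 08:00-09:05, 10:30-11:10, 11:15-12:25, 16:55-17:50 (add 4h to convert from UTC-4).
Diego in UTC: 08:40-14:05, 15:55-17:20 (subtract 4h to convert from UTC+4).
Grace ∩ Keanu: 10:30-11:10, 11:15-11:20, 12:00-12:25.
Grace ∩ Keanu ∩ Diego: 10:30-11:10, 11:15-11:20, 12:00-12:25.
Summing the common windows: 40 + 5 + 25 = 70 minutes.

70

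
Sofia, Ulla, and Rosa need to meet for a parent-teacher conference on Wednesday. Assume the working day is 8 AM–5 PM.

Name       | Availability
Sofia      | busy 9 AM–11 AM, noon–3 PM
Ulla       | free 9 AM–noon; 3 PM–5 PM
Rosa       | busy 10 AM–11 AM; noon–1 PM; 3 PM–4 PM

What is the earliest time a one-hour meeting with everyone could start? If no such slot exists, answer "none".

11:00

Sofia free: 08:00-09:00, 11:00-12:00, 15:00-17:00 (invert busy blocks within the working day).
Ulla free: 09:00-12:00, 15:00-17:00.
Rosa free: 08:00-10:00, 11:00-12:00, 13:00-15:00, 16:00-17:00 (invert busy blocks within the working day).
Sofia ∩ Ulla: 11:00-12:00, 15:00-17:00.
Sofia ∩ Ulla ∩ Rosa: 11:00-12:00, 16:00-17:00.
The first common window of at least 60 minutes is 11:00-12:00, so the earliest start is 11:00.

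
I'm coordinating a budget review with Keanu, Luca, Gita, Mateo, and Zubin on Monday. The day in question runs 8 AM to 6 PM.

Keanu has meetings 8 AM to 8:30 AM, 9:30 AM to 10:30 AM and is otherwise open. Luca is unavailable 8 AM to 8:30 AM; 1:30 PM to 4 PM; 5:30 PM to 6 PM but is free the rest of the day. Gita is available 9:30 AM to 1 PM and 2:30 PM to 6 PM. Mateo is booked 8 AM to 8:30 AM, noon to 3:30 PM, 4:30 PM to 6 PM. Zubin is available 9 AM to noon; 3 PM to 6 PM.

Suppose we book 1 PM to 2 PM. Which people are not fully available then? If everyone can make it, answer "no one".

Keanu free: 08:30-09:30, 10:30-18:00 (invert busy blocks within the working day).
Luca free: 08:30-13:30, 16:00-17:30 (invert busy blocks within the working day).
Gita free: 09:30-13:00, 14:30-18:00.
Mateo free: 08:30-12:00, 15:30-16:30 (invert busy blocks within the working day).
Zubin free: 09:00-12:00, 15:00-18:00.
Keanu: free for 13:00-14:00. Luca: not fully free for 13:00-14:00. Gita: not fully free for 13:00-14:00. Mateo: not fully free for 13:00-14:00. Zubin: not fully free for 13:00-14:00.

Gita, Luca, Mateo, Zubin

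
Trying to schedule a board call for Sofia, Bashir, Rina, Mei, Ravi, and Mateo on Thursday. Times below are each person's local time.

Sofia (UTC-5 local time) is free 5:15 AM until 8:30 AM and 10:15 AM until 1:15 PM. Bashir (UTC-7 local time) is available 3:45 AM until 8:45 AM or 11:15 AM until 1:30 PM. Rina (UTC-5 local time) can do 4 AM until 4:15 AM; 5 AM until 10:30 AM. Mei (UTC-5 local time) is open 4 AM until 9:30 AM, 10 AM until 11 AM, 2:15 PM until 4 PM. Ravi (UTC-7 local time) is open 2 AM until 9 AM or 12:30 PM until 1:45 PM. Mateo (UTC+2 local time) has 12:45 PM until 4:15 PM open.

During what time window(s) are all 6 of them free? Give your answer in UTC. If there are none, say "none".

Sofia in UTC: 10:15-13:30, 15:15-18:15 (add 5h to convert from UTC-5).
Bashir in UTC: 10:45-15:45, 18:15-20:30 (add 7h to convert from UTC-7).
Rina in UTC: 09:00-09:15, 10:00-15:30 (add 5h to convert from UTC-5).
Mei in UTC: 09:00-14:30, 15:00-16:00, 19:15-21:00 (add 5h to convert from UTC-5).
Ravi in UTC: 09:00-16:00, 19:30-20:45 (add 7h to convert from UTC-7).
Mateo in UTC: 10:45-14:15 (subtract 2h to convert from UTC+2).
Sofia ∩ Bashir: 10:45-13:30, 15:15-15:45.
Sofia ∩ Bashir ∩ Rina: 10:45-13:30, 15:15-15:30.
Sofia ∩ Bashir ∩ Rina ∩ Mei: 10:45-13:30, 15:15-15:30.
Sofia ∩ Bashir ∩ Rina ∩ Mei ∩ Ravi: 10:45-13:30, 15:15-15:30.
Sofia ∩ Bashir ∩ Rina ∩ Mei ∩ Ravi ∩ Mateo: 10:45-13:30.
So the common availability across everyone is 10:45-13:30.

10:45-13:30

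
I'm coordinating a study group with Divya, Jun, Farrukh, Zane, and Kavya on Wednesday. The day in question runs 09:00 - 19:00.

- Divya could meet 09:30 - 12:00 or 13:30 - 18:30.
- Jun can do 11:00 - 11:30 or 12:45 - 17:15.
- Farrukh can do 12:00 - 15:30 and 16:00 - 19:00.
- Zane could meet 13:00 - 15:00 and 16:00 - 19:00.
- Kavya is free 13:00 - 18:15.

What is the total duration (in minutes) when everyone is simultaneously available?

165

Divya ∩ Jun: 11:00-11:30, 13:30-17:15.
Divya ∩ Jun ∩ Farrukh: 13:30-15:30, 16:00-17:15.
Divya ∩ Jun ∩ Farrukh ∩ Zane: 13:30-15:00, 16:00-17:15.
Divya ∩ Jun ∩ Farrukh ∩ Zane ∩ Kavya: 13:30-15:00, 16:00-17:15.
Summing the common windows: 90 + 75 = 165 minutes.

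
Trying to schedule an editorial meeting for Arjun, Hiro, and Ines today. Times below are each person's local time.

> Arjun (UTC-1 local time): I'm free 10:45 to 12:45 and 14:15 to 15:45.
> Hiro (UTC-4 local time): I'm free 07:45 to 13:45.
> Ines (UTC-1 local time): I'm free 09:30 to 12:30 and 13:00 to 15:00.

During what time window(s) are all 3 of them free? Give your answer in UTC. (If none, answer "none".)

Arjun in UTC: 11:45-13:45, 15:15-16:45 (add 1h to convert from UTC-1).
Hiro in UTC: 11:45-17:45 (add 4h to convert from UTC-4).
Ines in UTC: 10:30-13:30, 14:00-16:00 (add 1h to convert from UTC-1).
Arjun ∩ Hiro: 11:45-13:45, 15:15-16:45.
Arjun ∩ Hiro ∩ Ines: 11:45-13:30, 15:15-16:00.
Those are the intersection windows.

11:45-13:30, 15:15-16:00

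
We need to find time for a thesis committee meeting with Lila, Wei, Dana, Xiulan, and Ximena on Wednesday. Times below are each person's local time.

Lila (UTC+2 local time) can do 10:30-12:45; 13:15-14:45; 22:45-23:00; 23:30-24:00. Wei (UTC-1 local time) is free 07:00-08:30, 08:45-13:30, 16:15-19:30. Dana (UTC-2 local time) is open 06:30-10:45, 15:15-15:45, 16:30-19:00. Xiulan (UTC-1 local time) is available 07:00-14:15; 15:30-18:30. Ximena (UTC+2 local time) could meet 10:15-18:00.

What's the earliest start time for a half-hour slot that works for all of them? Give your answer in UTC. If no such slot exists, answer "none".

Lila in UTC: 08:30-10:45, 11:15-12:45, 20:45-21:00, 21:30-22:00 (subtract 2h to convert from UTC+2).
Wei in UTC: 08:00-09:30, 09:45-14:30, 17:15-20:30 (add 1h to convert from UTC-1).
Dana in UTC: 08:30-12:45, 17:15-17:45, 18:30-21:00 (add 2h to convert from UTC-2).
Xiulan in UTC: 08:00-15:15, 16:30-19:30 (add 1h to convert from UTC-1).
Ximena in UTC: 08:15-16:00 (subtract 2h to convert from UTC+2).
Lila ∩ Wei: 08:30-09:30, 09:45-10:45, 11:15-12:45.
Lila ∩ Wei ∩ Dana: 08:30-09:30, 09:45-10:45, 11:15-12:45.
Lila ∩ Wei ∩ Dana ∩ Xiulan: 08:30-09:30, 09:45-10:45, 11:15-12:45.
Lila ∩ Wei ∩ Dana ∩ Xiulan ∩ Ximena: 08:30-09:30, 09:45-10:45, 11:15-12:45.
The first common window of at least 30 minutes is 08:30-09:30, so the earliest start is 08:30.

08:30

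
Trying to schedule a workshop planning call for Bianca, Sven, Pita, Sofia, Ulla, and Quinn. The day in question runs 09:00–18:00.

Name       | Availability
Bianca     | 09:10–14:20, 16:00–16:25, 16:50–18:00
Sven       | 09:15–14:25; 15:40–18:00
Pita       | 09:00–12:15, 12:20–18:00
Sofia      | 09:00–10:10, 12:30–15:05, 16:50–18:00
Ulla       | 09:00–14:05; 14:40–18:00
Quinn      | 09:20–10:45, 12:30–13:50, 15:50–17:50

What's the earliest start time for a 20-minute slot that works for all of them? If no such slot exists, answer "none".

09:20

Bianca ∩ Sven: 09:15-14:20, 16:00-16:25, 16:50-18:00.
Bianca ∩ Sven ∩ Pita: 09:15-12:15, 12:20-14:20, 16:00-16:25, 16:50-18:00.
Bianca ∩ Sven ∩ Pita ∩ Sofia: 09:15-10:10, 12:30-14:20, 16:50-18:00.
Bianca ∩ Sven ∩ Pita ∩ Sofia ∩ Ulla: 09:15-10:10, 12:30-14:05, 16:50-18:00.
Bianca ∩ Sven ∩ Pita ∩ Sofia ∩ Ulla ∩ Quinn: 09:20-10:10, 12:30-13:50, 16:50-17:50.
The first common window of at least 20 minutes is 09:20-10:10, so the earliest start is 09:20.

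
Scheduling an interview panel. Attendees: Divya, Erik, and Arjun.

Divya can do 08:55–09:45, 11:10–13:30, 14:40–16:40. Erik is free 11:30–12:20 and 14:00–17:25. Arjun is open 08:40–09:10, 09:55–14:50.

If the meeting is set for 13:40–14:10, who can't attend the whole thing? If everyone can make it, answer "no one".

Divya: not fully free for 13:40-14:10. Erik: not fully free for 13:40-14:10. Arjun: free for 13:40-14:10.

Divya, Erik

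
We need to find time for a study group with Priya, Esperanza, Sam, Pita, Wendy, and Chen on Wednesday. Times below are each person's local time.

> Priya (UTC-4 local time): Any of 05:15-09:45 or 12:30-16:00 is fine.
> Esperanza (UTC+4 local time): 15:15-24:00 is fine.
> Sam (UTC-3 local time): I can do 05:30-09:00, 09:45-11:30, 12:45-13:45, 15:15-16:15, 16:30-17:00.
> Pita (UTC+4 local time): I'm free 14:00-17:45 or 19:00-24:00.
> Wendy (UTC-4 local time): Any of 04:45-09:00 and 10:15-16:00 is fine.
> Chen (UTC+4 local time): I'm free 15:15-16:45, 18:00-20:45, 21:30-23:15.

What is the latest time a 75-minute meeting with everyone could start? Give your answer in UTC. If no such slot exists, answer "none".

Priya in UTC: 09:15-13:45, 16:30-20:00 (add 4h to convert from UTC-4).
Esperanza in UTC: 11:15-20:00 (subtract 4h to convert from UTC+4).
Sam in UTC: 08:30-12:00, 12:45-14:30, 15:45-16:45, 18:15-19:15, 19:30-20:00 (add 3h to convert from UTC-3).
Pita in UTC: 10:00-13:45, 15:00-20:00 (subtract 4h to convert from UTC+4).
Wendy in UTC: 08:45-13:00, 14:15-20:00 (add 4h to convert from UTC-4).
Chen in UTC: 11:15-12:45, 14:00-16:45, 17:30-19:15 (subtract 4h to convert from UTC+4).
Priya ∩ Esperanza: 11:15-13:45, 16:30-20:00.
Priya ∩ Esperanza ∩ Sam: 11:15-12:00, 12:45-13:45, 16:30-16:45, 18:15-19:15, 19:30-20:00.
Priya ∩ Esperanza ∩ Sam ∩ Pita: 11:15-12:00, 12:45-13:45, 16:30-16:45, 18:15-19:15, 19:30-20:00.
Priya ∩ Esperanza ∩ Sam ∩ Pita ∩ Wendy: 11:15-12:00, 12:45-13:00, 16:30-16:45, 18:15-19:15, 19:30-20:00.
Priya ∩ Esperanza ∩ Sam ∩ Pita ∩ Wendy ∩ Chen: 11:15-12:00, 16:30-16:45, 18:15-19:15.
No common window is at least 75 minutes long.

none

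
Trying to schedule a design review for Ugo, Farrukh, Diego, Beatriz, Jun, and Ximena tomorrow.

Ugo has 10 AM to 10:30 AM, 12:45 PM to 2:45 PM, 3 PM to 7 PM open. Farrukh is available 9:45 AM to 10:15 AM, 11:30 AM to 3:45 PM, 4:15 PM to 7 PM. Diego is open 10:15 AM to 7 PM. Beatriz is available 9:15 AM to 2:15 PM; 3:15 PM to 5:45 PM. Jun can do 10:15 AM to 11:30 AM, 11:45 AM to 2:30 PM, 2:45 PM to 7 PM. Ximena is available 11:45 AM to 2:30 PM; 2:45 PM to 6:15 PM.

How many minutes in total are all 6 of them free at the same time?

210

Ugo ∩ Farrukh: 10:00-10:15, 12:45-14:45, 15:00-15:45, 16:15-19:00.
Ugo ∩ Farrukh ∩ Diego: 12:45-14:45, 15:00-15:45, 16:15-19:00.
Ugo ∩ Farrukh ∩ Diego ∩ Beatriz: 12:45-14:15, 15:15-15:45, 16:15-17:45.
Ugo ∩ Farrukh ∩ Diego ∩ Beatriz ∩ Jun: 12:45-14:15, 15:15-15:45, 16:15-17:45.
Ugo ∩ Farrukh ∩ Diego ∩ Beatriz ∩ Jun ∩ Ximena: 12:45-14:15, 15:15-15:45, 16:15-17:45.
Summing the common windows: 90 + 30 + 90 = 210 minutes.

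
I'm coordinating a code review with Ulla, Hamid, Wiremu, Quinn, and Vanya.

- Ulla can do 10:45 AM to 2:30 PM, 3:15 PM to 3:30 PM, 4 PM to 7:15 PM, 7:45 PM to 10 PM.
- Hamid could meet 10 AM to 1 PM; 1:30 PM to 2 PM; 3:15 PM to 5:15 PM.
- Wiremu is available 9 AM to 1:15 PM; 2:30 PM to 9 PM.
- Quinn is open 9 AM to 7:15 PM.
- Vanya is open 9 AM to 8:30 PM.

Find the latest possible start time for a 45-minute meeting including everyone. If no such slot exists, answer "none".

16:30

Ulla ∩ Hamid: 10:45-13:00, 13:30-14:00, 15:15-15:30, 16:00-17:15.
Ulla ∩ Hamid ∩ Wiremu: 10:45-13:00, 15:15-15:30, 16:00-17:15.
Ulla ∩ Hamid ∩ Wiremu ∩ Quinn: 10:45-13:00, 15:15-15:30, 16:00-17:15.
Ulla ∩ Hamid ∩ Wiremu ∩ Quinn ∩ Vanya: 10:45-13:00, 15:15-15:30, 16:00-17:15.
The last common window of at least 45 minutes is 16:00-17:15; a 45-minute meeting can start as late as 16:30 and still end by 17:15.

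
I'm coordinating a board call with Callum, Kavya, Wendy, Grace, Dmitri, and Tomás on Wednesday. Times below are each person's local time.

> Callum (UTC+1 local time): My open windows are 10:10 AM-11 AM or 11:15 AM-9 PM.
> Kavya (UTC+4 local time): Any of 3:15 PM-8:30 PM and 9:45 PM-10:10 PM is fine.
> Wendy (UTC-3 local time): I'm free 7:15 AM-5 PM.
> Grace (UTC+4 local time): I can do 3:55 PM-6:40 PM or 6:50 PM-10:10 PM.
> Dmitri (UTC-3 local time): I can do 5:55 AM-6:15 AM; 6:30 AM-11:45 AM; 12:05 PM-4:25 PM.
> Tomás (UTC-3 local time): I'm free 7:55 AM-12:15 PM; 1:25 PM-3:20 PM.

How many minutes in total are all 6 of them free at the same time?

205

Callum in UTC: 09:10-10:00, 10:15-20:00 (subtract 1h to convert from UTC+1).
Kavya in UTC: 11:15-16:30, 17:45-18:10 (subtract 4h to convert from UTC+4).
Wendy in UTC: 10:15-20:00 (add 3h to convert from UTC-3).
Grace in UTC: 11:55-14:40, 14:50-18:10 (subtract 4h to convert from UTC+4).
Dmitri in UTC: 08:55-09:15, 09:30-14:45, 15:05-19:25 (add 3h to convert from UTC-3).
Tomás in UTC: 10:55-15:15, 16:25-18:20 (add 3h to convert from UTC-3).
Callum ∩ Kavya: 11:15-16:30, 17:45-18:10.
Callum ∩ Kavya ∩ Wendy: 11:15-16:30, 17:45-18:10.
Callum ∩ Kavya ∩ Wendy ∩ Grace: 11:55-14:40, 14:50-16:30, 17:45-18:10.
Callum ∩ Kavya ∩ Wendy ∩ Grace ∩ Dmitri: 11:55-14:40, 15:05-16:30, 17:45-18:10.
Callum ∩ Kavya ∩ Wendy ∩ Grace ∩ Dmitri ∩ Tomás: 11:55-14:40, 15:05-15:15, 16:25-16:30, 17:45-18:10.
So the common availability across everyone is 11:55-14:40, 15:05-15:15, 16:25-16:30, 17:45-18:10.
Summing the common windows: 165 + 10 + 5 + 25 = 205 minutes.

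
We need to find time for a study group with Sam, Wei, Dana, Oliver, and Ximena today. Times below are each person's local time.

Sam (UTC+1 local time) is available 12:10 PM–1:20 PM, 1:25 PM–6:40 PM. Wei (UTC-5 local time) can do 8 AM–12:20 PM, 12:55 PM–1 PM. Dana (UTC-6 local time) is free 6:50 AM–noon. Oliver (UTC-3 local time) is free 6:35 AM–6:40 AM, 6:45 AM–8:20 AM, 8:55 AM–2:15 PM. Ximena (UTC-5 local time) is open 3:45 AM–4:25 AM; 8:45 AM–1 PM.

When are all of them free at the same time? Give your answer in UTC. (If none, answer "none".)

Sam in UTC: 11:10-12:20, 12:25-17:40 (subtract 1h to convert from UTC+1).
Wei in UTC: 13:00-17:20, 17:55-18:00 (add 5h to convert from UTC-5).
Dana in UTC: 12:50-18:00 (add 6h to convert from UTC-6).
Oliver in UTC: 09:35-09:40, 09:45-11:20, 11:55-17:15 (add 3h to convert from UTC-3).
Ximena in UTC: 08:45-09:25, 13:45-18:00 (add 5h to convert from UTC-5).
Sam ∩ Wei: 13:00-17:20.
Sam ∩ Wei ∩ Dana: 13:00-17:20.
Sam ∩ Wei ∩ Dana ∩ Oliver: 13:00-17:15.
Sam ∩ Wei ∩ Dana ∩ Oliver ∩ Ximena: 13:45-17:15.

13:45-17:15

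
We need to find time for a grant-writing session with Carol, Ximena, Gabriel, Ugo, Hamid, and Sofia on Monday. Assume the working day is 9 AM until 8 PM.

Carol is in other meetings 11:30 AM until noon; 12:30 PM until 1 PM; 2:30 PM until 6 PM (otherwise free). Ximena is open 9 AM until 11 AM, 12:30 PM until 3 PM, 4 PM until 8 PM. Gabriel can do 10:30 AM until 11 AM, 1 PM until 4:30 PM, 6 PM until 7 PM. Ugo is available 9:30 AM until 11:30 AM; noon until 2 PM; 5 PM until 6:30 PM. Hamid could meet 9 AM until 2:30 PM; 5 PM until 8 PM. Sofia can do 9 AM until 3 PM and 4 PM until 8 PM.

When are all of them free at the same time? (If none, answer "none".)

Carol free: 09:00-11:30, 12:00-12:30, 13:00-14:30, 18:00-20:00 (invert busy blocks within the working day).
Ximena free: 09:00-11:00, 12:30-15:00, 16:00-20:00.
Gabriel free: 10:30-11:00, 13:00-16:30, 18:00-19:00.
Ugo free: 09:30-11:30, 12:00-14:00, 17:00-18:30.
Hamid free: 09:00-14:30, 17:00-20:00.
Sofia free: 09:00-15:00, 16:00-20:00.
Carol ∩ Ximena: 09:00-11:00, 13:00-14:30, 18:00-20:00.
Carol ∩ Ximena ∩ Gabriel: 10:30-11:00, 13:00-14:30, 18:00-19:00.
Carol ∩ Ximena ∩ Gabriel ∩ Ugo: 10:30-11:00, 13:00-14:00, 18:00-18:30.
Carol ∩ Ximena ∩ Gabriel ∩ Ugo ∩ Hamid: 10:30-11:00, 13:00-14:00, 18:00-18:30.
Carol ∩ Ximena ∩ Gabriel ∩ Ugo ∩ Hamid ∩ Sofia: 10:30-11:00, 13:00-14:00, 18:00-18:30.
So the common availability across everyone is 10:30-11:00, 13:00-14:00, 18:00-18:30.

10:30-11:00, 13:00-14:00, 18:00-18:30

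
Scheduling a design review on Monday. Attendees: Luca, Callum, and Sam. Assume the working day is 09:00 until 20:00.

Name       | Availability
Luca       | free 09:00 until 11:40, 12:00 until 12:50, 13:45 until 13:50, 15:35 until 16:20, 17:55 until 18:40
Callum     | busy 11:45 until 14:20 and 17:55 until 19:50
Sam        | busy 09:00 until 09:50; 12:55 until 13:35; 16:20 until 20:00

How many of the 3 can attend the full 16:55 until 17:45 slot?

1

Luca free: 09:00-11:40, 12:00-12:50, 13:45-13:50, 15:35-16:20, 17:55-18:40.
Callum free: 09:00-11:45, 14:20-17:55, 19:50-20:00 (invert busy blocks within the working day).
Sam free: 09:50-12:55, 13:35-16:20 (invert busy blocks within the working day).
Callum can make the full 16:55-17:45 slot — that's 1.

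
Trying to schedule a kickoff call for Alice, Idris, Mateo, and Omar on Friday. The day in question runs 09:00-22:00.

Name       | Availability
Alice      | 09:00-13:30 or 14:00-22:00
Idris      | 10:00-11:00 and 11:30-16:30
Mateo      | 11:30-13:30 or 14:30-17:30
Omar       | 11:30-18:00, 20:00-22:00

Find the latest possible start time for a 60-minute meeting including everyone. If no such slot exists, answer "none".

Alice ∩ Idris: 10:00-11:00, 11:30-13:30, 14:00-16:30.
Alice ∩ Idris ∩ Mateo: 11:30-13:30, 14:30-16:30.
Alice ∩ Idris ∩ Mateo ∩ Omar: 11:30-13:30, 14:30-16:30.
So the common availability across everyone is 11:30-13:30, 14:30-16:30.
The last common window of at least 60 minutes is 14:30-16:30; a 60-minute meeting can start as late as 15:30 and still end by 16:30.

15:30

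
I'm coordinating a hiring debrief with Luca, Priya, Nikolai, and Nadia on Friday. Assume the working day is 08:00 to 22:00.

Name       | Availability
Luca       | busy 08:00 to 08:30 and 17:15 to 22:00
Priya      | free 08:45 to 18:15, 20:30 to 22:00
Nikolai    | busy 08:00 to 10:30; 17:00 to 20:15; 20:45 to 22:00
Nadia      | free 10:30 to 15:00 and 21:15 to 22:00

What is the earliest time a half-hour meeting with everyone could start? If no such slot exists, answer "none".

10:30

Luca free: 08:30-17:15 (invert busy blocks within the working day).
Priya free: 08:45-18:15, 20:30-22:00.
Nikolai free: 10:30-17:00, 20:15-20:45 (invert busy blocks within the working day).
Nadia free: 10:30-15:00, 21:15-22:00.
Luca ∩ Priya: 08:45-17:15.
Luca ∩ Priya ∩ Nikolai: 10:30-17:00.
Luca ∩ Priya ∩ Nikolai ∩ Nadia: 10:30-15:00.
Those are the intersection windows.
The first common window of at least 30 minutes is 10:30-15:00, so the earliest start is 10:30.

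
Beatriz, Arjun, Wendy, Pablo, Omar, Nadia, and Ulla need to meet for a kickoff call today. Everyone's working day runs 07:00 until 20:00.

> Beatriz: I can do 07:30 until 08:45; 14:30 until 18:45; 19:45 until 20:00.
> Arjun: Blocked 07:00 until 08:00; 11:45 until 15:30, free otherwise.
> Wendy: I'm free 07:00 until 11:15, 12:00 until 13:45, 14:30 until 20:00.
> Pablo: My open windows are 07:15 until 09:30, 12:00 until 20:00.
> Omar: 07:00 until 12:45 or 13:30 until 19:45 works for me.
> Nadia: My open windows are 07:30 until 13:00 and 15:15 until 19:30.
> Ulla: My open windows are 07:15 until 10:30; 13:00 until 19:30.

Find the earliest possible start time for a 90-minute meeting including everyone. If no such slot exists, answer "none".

15:30

Beatriz free: 07:30-08:45, 14:30-18:45, 19:45-20:00.
Arjun free: 08:00-11:45, 15:30-20:00 (invert busy blocks within the working day).
Wendy free: 07:00-11:15, 12:00-13:45, 14:30-20:00.
Pablo free: 07:15-09:30, 12:00-20:00.
Omar free: 07:00-12:45, 13:30-19:45.
Nadia free: 07:30-13:00, 15:15-19:30.
Ulla free: 07:15-10:30, 13:00-19:30.
Beatriz ∩ Arjun: 08:00-08:45, 15:30-18:45, 19:45-20:00.
Beatriz ∩ Arjun ∩ Wendy: 08:00-08:45, 15:30-18:45, 19:45-20:00.
Beatriz ∩ Arjun ∩ Wendy ∩ Pablo: 08:00-08:45, 15:30-18:45, 19:45-20:00.
Beatriz ∩ Arjun ∩ Wendy ∩ Pablo ∩ Omar: 08:00-08:45, 15:30-18:45.
Beatriz ∩ Arjun ∩ Wendy ∩ Pablo ∩ Omar ∩ Nadia: 08:00-08:45, 15:30-18:45.
Beatriz ∩ Arjun ∩ Wendy ∩ Pablo ∩ Omar ∩ Nadia ∩ Ulla: 08:00-08:45, 15:30-18:45.
The first common window of at least 90 minutes is 15:30-18:45, so the earliest start is 15:30.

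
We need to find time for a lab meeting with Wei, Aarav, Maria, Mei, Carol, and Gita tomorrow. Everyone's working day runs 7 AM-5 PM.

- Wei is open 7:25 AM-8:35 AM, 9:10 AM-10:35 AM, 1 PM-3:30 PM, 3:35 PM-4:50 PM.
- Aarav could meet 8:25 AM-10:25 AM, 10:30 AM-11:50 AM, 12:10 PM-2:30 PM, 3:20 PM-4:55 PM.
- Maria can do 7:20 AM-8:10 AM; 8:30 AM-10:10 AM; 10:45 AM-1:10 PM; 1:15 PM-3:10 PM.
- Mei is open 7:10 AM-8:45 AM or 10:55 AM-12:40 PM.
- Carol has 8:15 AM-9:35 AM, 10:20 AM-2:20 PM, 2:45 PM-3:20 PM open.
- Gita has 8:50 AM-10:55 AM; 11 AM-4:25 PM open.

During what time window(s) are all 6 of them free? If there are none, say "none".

Wei ∩ Aarav: 08:25-08:35, 09:10-10:25, 10:30-10:35, 13:00-14:30, 15:20-15:30, 15:35-16:50.
Wei ∩ Aarav ∩ Maria: 08:30-08:35, 09:10-10:10, 13:00-13:10, 13:15-14:30.
Wei ∩ Aarav ∩ Maria ∩ Mei: 08:30-08:35.
Wei ∩ Aarav ∩ Maria ∩ Mei ∩ Carol: 08:30-08:35.
Wei ∩ Aarav ∩ Maria ∩ Mei ∩ Carol ∩ Gita: ∅.
There is no time when everyone is free.

none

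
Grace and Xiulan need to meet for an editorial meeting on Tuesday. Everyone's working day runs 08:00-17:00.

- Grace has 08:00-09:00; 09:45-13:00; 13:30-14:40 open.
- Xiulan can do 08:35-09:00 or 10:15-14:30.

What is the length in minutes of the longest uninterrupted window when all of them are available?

165

Grace ∩ Xiulan: 08:35-09:00, 10:15-13:00, 13:30-14:30.
The longest is 10:15-13:00 at 165 minutes.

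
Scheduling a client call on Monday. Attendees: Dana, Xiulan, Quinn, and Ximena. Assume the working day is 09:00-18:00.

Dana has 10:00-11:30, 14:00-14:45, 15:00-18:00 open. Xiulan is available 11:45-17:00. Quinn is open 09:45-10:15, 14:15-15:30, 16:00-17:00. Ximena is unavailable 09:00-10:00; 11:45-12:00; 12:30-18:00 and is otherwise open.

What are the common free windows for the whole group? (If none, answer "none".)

Dana free: 10:00-11:30, 14:00-14:45, 15:00-18:00.
Xiulan free: 11:45-17:00.
Quinn free: 09:45-10:15, 14:15-15:30, 16:00-17:00.
Ximena free: 10:00-11:45, 12:00-12:30 (invert busy blocks within the working day).
Dana ∩ Xiulan: 14:00-14:45, 15:00-17:00.
Dana ∩ Xiulan ∩ Quinn: 14:15-14:45, 15:00-15:30, 16:00-17:00.
Dana ∩ Xiulan ∩ Quinn ∩ Ximena: ∅.
There is no time when everyone is free.

none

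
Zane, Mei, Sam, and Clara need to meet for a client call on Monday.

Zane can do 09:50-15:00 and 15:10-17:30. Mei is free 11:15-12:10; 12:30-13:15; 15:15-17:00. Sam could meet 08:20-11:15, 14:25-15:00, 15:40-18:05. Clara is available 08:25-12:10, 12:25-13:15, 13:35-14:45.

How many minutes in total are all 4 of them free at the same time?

Zane ∩ Mei: 11:15-12:10, 12:30-13:15, 15:15-17:00.
Zane ∩ Mei ∩ Sam: 15:40-17:00.
Zane ∩ Mei ∩ Sam ∩ Clara: ∅.
There is no time when everyone is free.
There is no common window, so the total is 0 minutes.

0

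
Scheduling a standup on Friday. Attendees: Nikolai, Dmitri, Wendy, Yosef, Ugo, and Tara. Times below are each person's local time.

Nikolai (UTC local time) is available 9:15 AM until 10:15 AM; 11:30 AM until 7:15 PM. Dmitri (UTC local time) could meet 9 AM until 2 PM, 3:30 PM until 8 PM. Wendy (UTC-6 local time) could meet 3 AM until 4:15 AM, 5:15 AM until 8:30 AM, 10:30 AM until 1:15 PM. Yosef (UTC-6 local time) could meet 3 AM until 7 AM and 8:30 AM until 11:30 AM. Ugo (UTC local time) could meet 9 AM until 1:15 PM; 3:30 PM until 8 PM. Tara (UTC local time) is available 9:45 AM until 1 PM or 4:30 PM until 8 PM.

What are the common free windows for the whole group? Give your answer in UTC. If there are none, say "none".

Nikolai in UTC: 09:15-10:15, 11:30-19:15.
Dmitri in UTC: 09:00-14:00, 15:30-20:00.
Wendy in UTC: 09:00-10:15, 11:15-14:30, 16:30-19:15 (add 6h to convert from UTC-6).
Yosef in UTC: 09:00-13:00, 14:30-17:30 (add 6h to convert from UTC-6).
Ugo in UTC: 09:00-13:15, 15:30-20:00.
Tara in UTC: 09:45-13:00, 16:30-20:00.
Nikolai ∩ Dmitri: 09:15-10:15, 11:30-14:00, 15:30-19:15.
Nikolai ∩ Dmitri ∩ Wendy: 09:15-10:15, 11:30-14:00, 16:30-19:15.
Nikolai ∩ Dmitri ∩ Wendy ∩ Yosef: 09:15-10:15, 11:30-13:00, 16:30-17:30.
Nikolai ∩ Dmitri ∩ Wendy ∩ Yosef ∩ Ugo: 09:15-10:15, 11:30-13:00, 16:30-17:30.
Nikolai ∩ Dmitri ∩ Wendy ∩ Yosef ∩ Ugo ∩ Tara: 09:45-10:15, 11:30-13:00, 16:30-17:30.

09:45-10:15, 11:30-13:00, 16:30-17:30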